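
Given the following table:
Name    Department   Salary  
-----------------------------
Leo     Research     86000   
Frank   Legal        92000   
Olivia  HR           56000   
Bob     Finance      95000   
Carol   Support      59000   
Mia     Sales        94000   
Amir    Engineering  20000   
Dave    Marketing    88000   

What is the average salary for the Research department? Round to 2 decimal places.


Research department members:
  Leo: 86000
Sum = 86000
Count = 1
Average = 86000 / 1 = 86000.00

ANSWER: 86000.00


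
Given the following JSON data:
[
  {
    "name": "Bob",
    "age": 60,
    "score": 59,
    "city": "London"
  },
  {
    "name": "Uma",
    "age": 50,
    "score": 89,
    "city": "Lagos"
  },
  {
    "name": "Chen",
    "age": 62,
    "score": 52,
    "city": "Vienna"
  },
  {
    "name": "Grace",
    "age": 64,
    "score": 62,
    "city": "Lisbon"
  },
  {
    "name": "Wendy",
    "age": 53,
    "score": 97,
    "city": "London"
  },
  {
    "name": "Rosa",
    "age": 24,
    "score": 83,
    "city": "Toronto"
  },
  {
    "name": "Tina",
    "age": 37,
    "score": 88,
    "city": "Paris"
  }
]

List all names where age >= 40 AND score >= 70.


Checking both conditions:
  Bob (age=60, score=59) -> no
  Uma (age=50, score=89) -> YES
  Chen (age=62, score=52) -> no
  Grace (age=64, score=62) -> no
  Wendy (age=53, score=97) -> YES
  Rosa (age=24, score=83) -> no
  Tina (age=37, score=88) -> no


ANSWER: Uma, Wendy


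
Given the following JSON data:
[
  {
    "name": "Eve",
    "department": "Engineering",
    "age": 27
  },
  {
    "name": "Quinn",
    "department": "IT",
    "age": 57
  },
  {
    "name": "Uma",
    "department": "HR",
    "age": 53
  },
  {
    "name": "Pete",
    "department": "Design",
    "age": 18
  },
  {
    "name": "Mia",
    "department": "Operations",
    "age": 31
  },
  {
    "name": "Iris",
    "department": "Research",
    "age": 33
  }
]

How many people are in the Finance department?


Scanning records for department = Finance
  No matches found
Count: 0

ANSWER: 0


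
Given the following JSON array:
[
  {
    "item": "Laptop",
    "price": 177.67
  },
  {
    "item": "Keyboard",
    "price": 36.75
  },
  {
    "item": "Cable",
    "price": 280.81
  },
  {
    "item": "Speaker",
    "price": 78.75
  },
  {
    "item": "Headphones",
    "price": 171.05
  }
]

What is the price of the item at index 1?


Array index 1 -> Keyboard
price = 36.75

ANSWER: 36.75


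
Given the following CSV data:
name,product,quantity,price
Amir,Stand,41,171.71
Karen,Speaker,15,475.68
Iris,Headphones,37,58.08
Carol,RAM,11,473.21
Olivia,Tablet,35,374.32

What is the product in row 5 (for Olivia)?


Row 5: Olivia
Column 'product' = Tablet

ANSWER: Tablet


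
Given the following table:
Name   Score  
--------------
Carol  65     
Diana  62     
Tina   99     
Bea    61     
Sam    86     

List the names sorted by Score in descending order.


Sorting by Score (descending):
  Tina: 99
  Sam: 86
  Carol: 65
  Diana: 62
  Bea: 61


ANSWER: Tina, Sam, Carol, Diana, Bea


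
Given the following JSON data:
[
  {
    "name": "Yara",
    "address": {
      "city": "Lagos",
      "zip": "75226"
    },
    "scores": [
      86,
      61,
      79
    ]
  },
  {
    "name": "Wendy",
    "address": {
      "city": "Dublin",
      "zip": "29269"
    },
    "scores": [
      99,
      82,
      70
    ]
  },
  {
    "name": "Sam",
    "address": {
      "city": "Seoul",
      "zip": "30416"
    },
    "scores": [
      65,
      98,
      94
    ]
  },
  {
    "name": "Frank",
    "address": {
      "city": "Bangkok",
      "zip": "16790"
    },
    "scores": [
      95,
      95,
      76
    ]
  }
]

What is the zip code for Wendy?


Path: records[1].address.zip
Value: 29269

ANSWER: 29269


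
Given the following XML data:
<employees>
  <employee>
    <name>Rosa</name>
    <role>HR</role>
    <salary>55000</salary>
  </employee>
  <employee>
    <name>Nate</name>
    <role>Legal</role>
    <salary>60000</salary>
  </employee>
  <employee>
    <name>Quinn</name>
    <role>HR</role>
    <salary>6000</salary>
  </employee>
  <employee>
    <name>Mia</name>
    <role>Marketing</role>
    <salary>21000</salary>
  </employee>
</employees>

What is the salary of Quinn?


Searching for <employee> with <name>Quinn</name>
Found at position 3
<salary>6000</salary>

ANSWER: 6000


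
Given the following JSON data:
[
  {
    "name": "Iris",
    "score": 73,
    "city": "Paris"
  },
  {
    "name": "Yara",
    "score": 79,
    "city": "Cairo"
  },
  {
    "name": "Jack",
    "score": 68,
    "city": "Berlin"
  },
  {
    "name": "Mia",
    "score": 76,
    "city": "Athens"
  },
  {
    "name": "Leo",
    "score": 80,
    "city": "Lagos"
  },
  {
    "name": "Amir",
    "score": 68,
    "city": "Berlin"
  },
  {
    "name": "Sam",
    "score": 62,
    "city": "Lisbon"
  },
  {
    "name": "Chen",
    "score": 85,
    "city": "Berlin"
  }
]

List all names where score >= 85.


Filtering records where score >= 85:
  Iris (score=73) -> no
  Yara (score=79) -> no
  Jack (score=68) -> no
  Mia (score=76) -> no
  Leo (score=80) -> no
  Amir (score=68) -> no
  Sam (score=62) -> no
  Chen (score=85) -> YES


ANSWER: Chen


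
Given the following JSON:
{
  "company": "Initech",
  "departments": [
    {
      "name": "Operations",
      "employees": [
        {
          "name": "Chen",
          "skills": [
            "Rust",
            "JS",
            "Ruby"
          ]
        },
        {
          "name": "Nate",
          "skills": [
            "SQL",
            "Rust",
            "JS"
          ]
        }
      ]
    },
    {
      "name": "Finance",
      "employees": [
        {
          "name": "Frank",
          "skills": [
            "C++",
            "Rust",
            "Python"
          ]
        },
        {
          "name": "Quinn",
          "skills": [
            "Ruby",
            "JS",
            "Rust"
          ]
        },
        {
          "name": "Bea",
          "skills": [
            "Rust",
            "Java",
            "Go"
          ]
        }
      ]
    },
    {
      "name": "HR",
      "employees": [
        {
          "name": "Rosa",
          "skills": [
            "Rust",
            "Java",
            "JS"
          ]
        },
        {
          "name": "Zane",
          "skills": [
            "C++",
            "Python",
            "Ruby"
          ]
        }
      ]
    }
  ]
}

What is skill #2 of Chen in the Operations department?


Path: departments[0].employees[0].skills[1]
Value: JS

ANSWER: JS


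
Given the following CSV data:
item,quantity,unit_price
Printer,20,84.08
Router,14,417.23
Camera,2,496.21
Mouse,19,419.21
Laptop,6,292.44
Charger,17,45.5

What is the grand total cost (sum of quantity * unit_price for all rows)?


Computing row totals:
  Printer: 20 * 84.08 = 1681.6
  Router: 14 * 417.23 = 5841.22
  Camera: 2 * 496.21 = 992.42
  Mouse: 19 * 419.21 = 7964.99
  Laptop: 6 * 292.44 = 1754.64
  Charger: 17 * 45.5 = 773.5
Grand total = 1681.6 + 5841.22 + 992.42 + 7964.99 + 1754.64 + 773.5 = 19008.37

ANSWER: 19008.37


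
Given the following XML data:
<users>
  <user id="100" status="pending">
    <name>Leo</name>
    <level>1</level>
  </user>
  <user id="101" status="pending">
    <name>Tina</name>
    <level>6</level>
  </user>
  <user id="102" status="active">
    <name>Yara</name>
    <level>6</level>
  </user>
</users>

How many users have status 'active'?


Counting users with status='active':
  Yara (id=102) -> MATCH
Count: 1

ANSWER: 1


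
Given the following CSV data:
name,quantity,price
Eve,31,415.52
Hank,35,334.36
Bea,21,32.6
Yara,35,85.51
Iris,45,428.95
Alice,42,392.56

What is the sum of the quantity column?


Values in 'quantity' column:
  Row 1: 31
  Row 2: 35
  Row 3: 21
  Row 4: 35
  Row 5: 45
  Row 6: 42
Sum = 31 + 35 + 21 + 35 + 45 + 42 = 209

ANSWER: 209


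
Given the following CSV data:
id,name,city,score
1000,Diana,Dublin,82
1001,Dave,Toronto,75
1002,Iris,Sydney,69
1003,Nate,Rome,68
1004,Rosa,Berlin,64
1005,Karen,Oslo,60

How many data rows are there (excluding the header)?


Counting rows (excluding header):
Header: id,name,city,score
Data rows: 6

ANSWER: 6


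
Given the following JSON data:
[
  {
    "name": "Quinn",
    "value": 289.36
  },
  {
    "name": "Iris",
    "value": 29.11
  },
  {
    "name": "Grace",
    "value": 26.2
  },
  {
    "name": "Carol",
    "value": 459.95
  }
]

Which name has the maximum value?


Comparing values:
  Quinn: 289.36
  Iris: 29.11
  Grace: 26.2
  Carol: 459.95
Maximum: Carol (459.95)

ANSWER: Carol


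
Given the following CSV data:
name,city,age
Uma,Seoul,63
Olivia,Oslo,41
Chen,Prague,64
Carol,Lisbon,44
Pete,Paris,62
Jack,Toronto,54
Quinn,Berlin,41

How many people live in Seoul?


Scanning city column for 'Seoul':
  Row 1: Uma -> MATCH
Total matches: 1

ANSWER: 1


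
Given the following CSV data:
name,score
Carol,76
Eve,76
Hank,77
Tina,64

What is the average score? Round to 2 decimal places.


Scores: 76, 76, 77, 64
Sum = 293
Count = 4
Average = 293 / 4 = 73.25

ANSWER: 73.25


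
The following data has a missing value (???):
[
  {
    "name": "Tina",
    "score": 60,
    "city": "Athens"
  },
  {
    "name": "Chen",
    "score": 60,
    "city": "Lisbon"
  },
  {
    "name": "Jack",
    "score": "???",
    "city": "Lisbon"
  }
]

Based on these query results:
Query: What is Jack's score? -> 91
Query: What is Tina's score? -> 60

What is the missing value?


The missing value is Jack's score
From query: Jack's score = 91

ANSWER: 91


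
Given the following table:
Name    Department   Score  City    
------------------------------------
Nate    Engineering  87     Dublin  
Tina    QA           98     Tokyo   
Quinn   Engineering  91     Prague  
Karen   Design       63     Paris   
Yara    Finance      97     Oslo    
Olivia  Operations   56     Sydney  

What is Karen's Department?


Row 4: Karen
Department = Design

ANSWER: Design


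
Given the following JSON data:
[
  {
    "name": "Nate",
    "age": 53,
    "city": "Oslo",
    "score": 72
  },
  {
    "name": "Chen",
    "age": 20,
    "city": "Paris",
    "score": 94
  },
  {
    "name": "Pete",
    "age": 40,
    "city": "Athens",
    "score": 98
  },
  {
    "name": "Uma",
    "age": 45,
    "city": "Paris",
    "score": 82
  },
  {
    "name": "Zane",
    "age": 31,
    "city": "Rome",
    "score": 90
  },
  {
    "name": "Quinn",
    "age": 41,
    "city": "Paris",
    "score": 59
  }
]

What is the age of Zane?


Looking up record where name = Zane
Record index: 4
Field 'age' = 31

ANSWER: 31


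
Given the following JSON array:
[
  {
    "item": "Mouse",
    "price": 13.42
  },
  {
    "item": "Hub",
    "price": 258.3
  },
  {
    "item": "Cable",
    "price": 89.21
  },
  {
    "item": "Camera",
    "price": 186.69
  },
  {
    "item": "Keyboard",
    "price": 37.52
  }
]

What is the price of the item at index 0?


Array index 0 -> Mouse
price = 13.42

ANSWER: 13.42


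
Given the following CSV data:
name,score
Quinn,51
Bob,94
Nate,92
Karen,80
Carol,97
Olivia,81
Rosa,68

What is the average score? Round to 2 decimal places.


Scores: 51, 94, 92, 80, 97, 81, 68
Sum = 563
Count = 7
Average = 563 / 7 = 80.43

ANSWER: 80.43


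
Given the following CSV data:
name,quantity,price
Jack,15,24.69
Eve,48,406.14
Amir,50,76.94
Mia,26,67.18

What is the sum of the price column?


Values in 'price' column:
  Row 1: 24.69
  Row 2: 406.14
  Row 3: 76.94
  Row 4: 67.18
Sum = 24.69 + 406.14 + 76.94 + 67.18 = 574.95

ANSWER: 574.95


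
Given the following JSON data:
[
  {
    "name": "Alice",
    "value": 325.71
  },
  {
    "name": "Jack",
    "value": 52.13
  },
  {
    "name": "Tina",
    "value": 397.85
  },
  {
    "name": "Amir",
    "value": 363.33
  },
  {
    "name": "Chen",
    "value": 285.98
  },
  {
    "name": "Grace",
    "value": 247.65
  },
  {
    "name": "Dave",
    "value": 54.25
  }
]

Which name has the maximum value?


Comparing values:
  Alice: 325.71
  Jack: 52.13
  Tina: 397.85
  Amir: 363.33
  Chen: 285.98
  Grace: 247.65
  Dave: 54.25
Maximum: Tina (397.85)

ANSWER: Tina


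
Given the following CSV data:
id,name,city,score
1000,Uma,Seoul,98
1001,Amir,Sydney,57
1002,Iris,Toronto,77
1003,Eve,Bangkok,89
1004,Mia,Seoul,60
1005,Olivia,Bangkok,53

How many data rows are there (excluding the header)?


Counting rows (excluding header):
Header: id,name,city,score
Data rows: 6

ANSWER: 6


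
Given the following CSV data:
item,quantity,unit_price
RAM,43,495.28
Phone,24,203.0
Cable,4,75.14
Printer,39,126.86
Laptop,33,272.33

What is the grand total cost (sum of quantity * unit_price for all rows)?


Computing row totals:
  RAM: 43 * 495.28 = 21297.04
  Phone: 24 * 203.0 = 4872.0
  Cable: 4 * 75.14 = 300.56
  Printer: 39 * 126.86 = 4947.54
  Laptop: 33 * 272.33 = 8986.89
Grand total = 21297.04 + 4872.0 + 300.56 + 4947.54 + 8986.89 = 40404.03

ANSWER: 40404.03


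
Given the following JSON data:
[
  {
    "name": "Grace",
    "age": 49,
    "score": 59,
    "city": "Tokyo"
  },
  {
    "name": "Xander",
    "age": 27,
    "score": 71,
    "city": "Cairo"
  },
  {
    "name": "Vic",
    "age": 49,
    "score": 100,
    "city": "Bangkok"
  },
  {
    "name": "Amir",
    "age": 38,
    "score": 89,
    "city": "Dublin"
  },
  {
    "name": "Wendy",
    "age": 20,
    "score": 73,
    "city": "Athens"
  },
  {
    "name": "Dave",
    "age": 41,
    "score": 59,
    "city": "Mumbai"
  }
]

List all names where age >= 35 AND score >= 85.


Checking both conditions:
  Grace (age=49, score=59) -> no
  Xander (age=27, score=71) -> no
  Vic (age=49, score=100) -> YES
  Amir (age=38, score=89) -> YES
  Wendy (age=20, score=73) -> no
  Dave (age=41, score=59) -> no


ANSWER: Vic, Amir


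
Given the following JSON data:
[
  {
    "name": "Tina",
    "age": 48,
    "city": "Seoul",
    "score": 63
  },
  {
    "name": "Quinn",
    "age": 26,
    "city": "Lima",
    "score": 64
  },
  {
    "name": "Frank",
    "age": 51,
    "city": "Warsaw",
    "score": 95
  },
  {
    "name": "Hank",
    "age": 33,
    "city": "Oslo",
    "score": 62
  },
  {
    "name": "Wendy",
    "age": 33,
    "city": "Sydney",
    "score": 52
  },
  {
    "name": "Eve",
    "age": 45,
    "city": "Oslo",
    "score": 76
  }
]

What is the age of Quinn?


Looking up record where name = Quinn
Record index: 1
Field 'age' = 26

ANSWER: 26


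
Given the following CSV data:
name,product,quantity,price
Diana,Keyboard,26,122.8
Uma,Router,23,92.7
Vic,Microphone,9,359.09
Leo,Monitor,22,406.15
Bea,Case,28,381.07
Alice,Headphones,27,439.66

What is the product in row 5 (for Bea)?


Row 5: Bea
Column 'product' = Case

ANSWER: Case


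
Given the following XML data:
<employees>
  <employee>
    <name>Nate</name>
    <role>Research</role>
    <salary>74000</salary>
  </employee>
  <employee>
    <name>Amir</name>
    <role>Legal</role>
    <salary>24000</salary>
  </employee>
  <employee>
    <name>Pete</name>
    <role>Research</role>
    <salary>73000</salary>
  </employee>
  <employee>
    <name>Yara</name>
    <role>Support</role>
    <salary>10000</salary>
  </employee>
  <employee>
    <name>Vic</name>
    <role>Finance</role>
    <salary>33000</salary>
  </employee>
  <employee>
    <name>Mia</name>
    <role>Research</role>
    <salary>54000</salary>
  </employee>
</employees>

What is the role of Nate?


Searching for <employee> with <name>Nate</name>
Found at position 1
<role>Research</role>

ANSWER: Research


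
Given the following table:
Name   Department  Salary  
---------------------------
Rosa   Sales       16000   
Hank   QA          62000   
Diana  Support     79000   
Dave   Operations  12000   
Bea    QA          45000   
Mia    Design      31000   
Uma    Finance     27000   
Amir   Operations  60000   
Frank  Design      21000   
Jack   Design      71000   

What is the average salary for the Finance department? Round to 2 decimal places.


Finance department members:
  Uma: 27000
Sum = 27000
Count = 1
Average = 27000 / 1 = 27000.00

ANSWER: 27000.00


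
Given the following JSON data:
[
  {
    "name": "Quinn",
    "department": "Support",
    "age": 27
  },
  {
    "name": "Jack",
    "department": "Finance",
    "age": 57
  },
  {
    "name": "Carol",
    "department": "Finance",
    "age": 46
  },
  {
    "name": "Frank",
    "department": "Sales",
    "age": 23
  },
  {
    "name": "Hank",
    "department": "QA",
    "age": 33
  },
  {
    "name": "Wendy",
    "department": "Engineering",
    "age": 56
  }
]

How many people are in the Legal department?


Scanning records for department = Legal
  No matches found
Count: 0

ANSWER: 0


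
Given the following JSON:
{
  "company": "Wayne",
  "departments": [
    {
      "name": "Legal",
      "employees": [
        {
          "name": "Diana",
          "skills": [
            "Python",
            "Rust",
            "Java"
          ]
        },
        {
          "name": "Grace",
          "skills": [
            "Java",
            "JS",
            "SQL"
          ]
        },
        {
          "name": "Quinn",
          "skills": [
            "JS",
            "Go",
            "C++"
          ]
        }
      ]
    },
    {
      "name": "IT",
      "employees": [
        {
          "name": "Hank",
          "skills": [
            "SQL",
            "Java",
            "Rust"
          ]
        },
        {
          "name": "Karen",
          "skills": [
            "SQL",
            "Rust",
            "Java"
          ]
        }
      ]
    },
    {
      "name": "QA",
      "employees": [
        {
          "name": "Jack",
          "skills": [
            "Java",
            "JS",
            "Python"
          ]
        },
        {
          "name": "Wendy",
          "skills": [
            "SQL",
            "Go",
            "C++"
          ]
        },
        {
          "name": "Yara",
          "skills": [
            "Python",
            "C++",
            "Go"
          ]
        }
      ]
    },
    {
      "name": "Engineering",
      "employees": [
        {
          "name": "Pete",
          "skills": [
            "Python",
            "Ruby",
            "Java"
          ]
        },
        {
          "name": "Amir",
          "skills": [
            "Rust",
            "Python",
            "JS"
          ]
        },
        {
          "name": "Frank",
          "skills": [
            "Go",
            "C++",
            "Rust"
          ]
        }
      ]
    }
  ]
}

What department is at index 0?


Path: departments[0].name
Value: Legal

ANSWER: Legal


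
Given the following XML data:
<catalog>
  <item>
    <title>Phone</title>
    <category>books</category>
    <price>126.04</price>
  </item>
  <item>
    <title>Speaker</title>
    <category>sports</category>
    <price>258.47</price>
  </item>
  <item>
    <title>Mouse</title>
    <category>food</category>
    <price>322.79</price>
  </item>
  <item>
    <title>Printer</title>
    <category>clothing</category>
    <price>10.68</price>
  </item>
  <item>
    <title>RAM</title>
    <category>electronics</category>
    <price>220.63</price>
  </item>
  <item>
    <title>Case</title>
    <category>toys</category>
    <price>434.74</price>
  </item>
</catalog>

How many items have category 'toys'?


Scanning <item> elements for <category>toys</category>:
  Item 6: Case -> MATCH
Count: 1

ANSWER: 1


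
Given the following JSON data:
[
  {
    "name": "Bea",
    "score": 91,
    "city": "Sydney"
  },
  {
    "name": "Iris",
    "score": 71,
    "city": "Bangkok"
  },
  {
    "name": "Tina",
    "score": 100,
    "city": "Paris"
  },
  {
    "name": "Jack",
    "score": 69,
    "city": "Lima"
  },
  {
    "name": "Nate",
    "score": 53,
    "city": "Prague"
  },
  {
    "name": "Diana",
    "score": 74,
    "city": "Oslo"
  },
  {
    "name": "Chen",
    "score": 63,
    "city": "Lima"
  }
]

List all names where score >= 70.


Filtering records where score >= 70:
  Bea (score=91) -> YES
  Iris (score=71) -> YES
  Tina (score=100) -> YES
  Jack (score=69) -> no
  Nate (score=53) -> no
  Diana (score=74) -> YES
  Chen (score=63) -> no


ANSWER: Bea, Iris, Tina, Diana


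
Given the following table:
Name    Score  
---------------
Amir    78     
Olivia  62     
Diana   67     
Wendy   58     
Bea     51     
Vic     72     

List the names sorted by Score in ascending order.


Sorting by Score (ascending):
  Bea: 51
  Wendy: 58
  Olivia: 62
  Diana: 67
  Vic: 72
  Amir: 78


ANSWER: Bea, Wendy, Olivia, Diana, Vic, Amir


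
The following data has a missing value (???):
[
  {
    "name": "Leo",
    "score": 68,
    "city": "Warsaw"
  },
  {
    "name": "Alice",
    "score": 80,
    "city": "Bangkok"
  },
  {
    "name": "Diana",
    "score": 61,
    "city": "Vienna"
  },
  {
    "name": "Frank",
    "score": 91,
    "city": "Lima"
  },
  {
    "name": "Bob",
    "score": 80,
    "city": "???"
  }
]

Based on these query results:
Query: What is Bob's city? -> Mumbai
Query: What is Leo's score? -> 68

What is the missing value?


The missing value is Bob's city
From query: Bob's city = Mumbai

ANSWER: Mumbai


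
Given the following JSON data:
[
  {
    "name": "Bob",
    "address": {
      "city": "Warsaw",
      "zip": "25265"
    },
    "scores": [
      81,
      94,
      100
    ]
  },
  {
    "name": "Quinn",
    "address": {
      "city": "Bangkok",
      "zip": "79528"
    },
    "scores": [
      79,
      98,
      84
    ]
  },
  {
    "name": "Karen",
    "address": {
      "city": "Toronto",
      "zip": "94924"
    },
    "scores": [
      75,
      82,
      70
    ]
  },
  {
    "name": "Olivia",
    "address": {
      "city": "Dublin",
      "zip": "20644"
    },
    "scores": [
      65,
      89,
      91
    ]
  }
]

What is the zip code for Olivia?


Path: records[3].address.zip
Value: 20644

ANSWER: 20644


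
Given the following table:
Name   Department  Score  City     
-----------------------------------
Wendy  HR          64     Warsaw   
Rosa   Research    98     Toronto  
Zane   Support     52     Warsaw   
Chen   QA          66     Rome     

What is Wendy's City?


Row 1: Wendy
City = Warsaw

ANSWER: Warsaw


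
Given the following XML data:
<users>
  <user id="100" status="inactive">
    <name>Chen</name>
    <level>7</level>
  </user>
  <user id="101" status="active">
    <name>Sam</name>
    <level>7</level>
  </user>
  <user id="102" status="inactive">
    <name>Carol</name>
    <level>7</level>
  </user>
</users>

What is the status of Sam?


Finding user with name = Sam
user id="101" status="active"

ANSWER: active


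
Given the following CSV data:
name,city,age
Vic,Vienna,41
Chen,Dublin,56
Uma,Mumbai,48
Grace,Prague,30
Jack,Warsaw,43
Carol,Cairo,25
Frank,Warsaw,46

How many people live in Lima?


Scanning city column for 'Lima':
Total matches: 0

ANSWER: 0


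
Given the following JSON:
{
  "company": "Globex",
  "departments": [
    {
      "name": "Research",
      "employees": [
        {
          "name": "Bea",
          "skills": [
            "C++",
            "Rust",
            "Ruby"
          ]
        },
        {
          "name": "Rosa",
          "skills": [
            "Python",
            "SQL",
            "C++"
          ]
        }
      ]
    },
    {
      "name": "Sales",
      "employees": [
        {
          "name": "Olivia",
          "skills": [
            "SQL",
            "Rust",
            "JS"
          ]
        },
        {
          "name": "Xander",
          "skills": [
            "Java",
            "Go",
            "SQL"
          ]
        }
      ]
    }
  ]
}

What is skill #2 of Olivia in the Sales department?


Path: departments[1].employees[0].skills[1]
Value: Rust

ANSWER: Rust


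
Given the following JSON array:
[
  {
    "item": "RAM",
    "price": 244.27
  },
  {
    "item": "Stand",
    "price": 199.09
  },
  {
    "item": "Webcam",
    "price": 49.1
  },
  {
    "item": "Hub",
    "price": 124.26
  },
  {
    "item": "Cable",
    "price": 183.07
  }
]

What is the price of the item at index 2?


Array index 2 -> Webcam
price = 49.1

ANSWER: 49.1


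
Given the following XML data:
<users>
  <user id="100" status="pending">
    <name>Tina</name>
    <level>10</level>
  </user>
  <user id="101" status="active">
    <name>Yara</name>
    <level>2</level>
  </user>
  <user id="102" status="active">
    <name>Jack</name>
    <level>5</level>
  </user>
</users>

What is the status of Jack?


Finding user with name = Jack
user id="102" status="active"

ANSWER: active


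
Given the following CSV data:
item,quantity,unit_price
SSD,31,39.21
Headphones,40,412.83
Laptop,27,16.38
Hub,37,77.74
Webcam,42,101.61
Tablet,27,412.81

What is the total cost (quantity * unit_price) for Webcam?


Row: Webcam
quantity = 42
unit_price = 101.61
total = 42 * 101.61 = 4267.62

ANSWER: 4267.62


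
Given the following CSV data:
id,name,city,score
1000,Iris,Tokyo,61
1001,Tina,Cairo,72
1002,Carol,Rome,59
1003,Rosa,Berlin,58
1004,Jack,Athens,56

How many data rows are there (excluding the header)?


Counting rows (excluding header):
Header: id,name,city,score
Data rows: 5

ANSWER: 5


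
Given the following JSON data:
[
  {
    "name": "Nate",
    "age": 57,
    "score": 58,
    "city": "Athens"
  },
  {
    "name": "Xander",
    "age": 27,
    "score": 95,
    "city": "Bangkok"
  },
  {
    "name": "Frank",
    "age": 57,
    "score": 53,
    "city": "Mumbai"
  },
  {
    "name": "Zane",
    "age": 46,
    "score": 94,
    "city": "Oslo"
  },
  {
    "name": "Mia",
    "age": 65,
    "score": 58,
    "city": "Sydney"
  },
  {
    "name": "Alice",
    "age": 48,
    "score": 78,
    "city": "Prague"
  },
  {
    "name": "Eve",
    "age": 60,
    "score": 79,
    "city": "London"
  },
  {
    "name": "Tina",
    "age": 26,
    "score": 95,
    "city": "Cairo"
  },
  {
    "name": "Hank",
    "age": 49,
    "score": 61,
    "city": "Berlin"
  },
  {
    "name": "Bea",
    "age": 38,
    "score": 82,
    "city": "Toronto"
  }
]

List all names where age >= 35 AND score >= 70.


Checking both conditions:
  Nate (age=57, score=58) -> no
  Xander (age=27, score=95) -> no
  Frank (age=57, score=53) -> no
  Zane (age=46, score=94) -> YES
  Mia (age=65, score=58) -> no
  Alice (age=48, score=78) -> YES
  Eve (age=60, score=79) -> YES
  Tina (age=26, score=95) -> no
  Hank (age=49, score=61) -> no
  Bea (age=38, score=82) -> YES


ANSWER: Zane, Alice, Eve, Bea


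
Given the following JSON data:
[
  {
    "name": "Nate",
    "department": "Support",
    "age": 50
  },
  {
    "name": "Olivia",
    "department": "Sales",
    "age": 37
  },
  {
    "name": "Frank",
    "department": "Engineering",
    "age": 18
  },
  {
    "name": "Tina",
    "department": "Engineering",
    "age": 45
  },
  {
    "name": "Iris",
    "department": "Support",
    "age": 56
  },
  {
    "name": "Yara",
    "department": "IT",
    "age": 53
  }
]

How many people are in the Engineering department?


Scanning records for department = Engineering
  Record 2: Frank
  Record 3: Tina
Count: 2

ANSWER: 2


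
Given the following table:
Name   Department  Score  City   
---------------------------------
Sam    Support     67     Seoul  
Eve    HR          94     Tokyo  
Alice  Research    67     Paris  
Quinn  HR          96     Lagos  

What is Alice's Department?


Row 3: Alice
Department = Research

ANSWER: Research


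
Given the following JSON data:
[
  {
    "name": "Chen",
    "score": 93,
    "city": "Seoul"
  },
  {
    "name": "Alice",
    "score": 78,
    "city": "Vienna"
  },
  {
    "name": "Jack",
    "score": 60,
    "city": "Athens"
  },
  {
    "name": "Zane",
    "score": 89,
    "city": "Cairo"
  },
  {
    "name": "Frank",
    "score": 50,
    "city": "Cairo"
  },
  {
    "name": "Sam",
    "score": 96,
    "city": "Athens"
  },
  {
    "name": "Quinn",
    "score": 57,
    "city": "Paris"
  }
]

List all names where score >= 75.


Filtering records where score >= 75:
  Chen (score=93) -> YES
  Alice (score=78) -> YES
  Jack (score=60) -> no
  Zane (score=89) -> YES
  Frank (score=50) -> no
  Sam (score=96) -> YES
  Quinn (score=57) -> no


ANSWER: Chen, Alice, Zane, Sam


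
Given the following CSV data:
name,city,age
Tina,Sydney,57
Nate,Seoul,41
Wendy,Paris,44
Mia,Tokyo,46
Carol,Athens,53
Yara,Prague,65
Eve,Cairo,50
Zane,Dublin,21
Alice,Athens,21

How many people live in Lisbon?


Scanning city column for 'Lisbon':
Total matches: 0

ANSWER: 0


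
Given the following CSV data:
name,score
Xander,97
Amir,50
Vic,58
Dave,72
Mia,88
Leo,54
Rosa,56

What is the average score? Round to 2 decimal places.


Scores: 97, 50, 58, 72, 88, 54, 56
Sum = 475
Count = 7
Average = 475 / 7 = 67.86

ANSWER: 67.86


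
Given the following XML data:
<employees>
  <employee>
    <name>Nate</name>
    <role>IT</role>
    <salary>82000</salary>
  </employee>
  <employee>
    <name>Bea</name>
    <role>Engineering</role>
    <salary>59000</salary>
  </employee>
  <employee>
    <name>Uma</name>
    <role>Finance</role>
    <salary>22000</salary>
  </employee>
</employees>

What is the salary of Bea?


Searching for <employee> with <name>Bea</name>
Found at position 2
<salary>59000</salary>

ANSWER: 59000


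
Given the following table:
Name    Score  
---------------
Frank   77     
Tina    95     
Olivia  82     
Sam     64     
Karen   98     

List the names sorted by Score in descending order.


Sorting by Score (descending):
  Karen: 98
  Tina: 95
  Olivia: 82
  Frank: 77
  Sam: 64


ANSWER: Karen, Tina, Olivia, Frank, Sam


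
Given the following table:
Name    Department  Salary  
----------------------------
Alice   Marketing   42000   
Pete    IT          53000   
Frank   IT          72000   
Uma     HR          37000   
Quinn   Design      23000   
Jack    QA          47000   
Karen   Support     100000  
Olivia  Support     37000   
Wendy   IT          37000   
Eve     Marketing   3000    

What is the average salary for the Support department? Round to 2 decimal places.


Support department members:
  Karen: 100000
  Olivia: 37000
Sum = 137000
Count = 2
Average = 137000 / 2 = 68500.00

ANSWER: 68500.00


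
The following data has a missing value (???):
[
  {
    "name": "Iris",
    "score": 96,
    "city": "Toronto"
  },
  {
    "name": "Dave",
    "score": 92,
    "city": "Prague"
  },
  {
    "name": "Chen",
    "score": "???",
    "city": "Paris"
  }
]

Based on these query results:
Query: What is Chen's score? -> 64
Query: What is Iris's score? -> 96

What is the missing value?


The missing value is Chen's score
From query: Chen's score = 64

ANSWER: 64


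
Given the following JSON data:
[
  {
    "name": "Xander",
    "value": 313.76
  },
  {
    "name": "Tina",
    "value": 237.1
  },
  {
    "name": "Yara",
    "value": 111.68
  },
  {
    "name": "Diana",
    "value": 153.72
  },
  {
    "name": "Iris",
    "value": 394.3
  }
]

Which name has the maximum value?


Comparing values:
  Xander: 313.76
  Tina: 237.1
  Yara: 111.68
  Diana: 153.72
  Iris: 394.3
Maximum: Iris (394.3)

ANSWER: Iris


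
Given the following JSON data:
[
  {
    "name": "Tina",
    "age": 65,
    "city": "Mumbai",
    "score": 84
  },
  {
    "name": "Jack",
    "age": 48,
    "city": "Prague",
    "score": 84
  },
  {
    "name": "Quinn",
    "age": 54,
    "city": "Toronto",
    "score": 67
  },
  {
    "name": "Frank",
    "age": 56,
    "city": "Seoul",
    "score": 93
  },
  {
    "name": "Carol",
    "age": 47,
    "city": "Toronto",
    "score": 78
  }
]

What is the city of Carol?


Looking up record where name = Carol
Record index: 4
Field 'city' = Toronto

ANSWER: Toronto


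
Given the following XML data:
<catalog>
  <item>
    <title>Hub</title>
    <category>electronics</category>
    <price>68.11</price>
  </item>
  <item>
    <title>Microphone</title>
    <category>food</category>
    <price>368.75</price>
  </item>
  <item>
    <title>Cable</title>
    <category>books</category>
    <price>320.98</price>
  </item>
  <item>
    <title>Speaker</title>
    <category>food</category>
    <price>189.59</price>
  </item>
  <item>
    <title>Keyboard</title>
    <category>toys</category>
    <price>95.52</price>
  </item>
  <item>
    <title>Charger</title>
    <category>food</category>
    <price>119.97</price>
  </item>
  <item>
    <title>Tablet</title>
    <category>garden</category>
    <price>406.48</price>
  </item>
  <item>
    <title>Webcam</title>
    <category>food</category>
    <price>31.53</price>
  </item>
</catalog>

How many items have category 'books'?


Scanning <item> elements for <category>books</category>:
  Item 3: Cable -> MATCH
Count: 1

ANSWER: 1


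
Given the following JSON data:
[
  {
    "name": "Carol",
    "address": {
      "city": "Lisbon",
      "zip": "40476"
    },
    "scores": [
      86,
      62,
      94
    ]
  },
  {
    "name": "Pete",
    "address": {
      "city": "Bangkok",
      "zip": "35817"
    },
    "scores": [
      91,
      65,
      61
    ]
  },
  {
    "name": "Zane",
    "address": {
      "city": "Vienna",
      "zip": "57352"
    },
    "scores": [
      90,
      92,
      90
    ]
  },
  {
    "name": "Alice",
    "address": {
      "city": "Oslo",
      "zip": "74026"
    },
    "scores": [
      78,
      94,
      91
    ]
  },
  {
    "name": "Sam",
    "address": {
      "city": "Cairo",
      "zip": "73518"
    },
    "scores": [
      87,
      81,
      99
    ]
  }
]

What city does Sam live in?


Path: records[4].address.city
Value: Cairo

ANSWER: Cairo


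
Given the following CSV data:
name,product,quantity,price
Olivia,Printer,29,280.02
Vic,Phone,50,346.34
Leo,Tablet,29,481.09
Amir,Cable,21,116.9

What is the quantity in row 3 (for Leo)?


Row 3: Leo
Column 'quantity' = 29

ANSWER: 29


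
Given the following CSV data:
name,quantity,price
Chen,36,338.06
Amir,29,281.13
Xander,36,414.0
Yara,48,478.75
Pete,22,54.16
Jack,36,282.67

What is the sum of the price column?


Values in 'price' column:
  Row 1: 338.06
  Row 2: 281.13
  Row 3: 414.0
  Row 4: 478.75
  Row 5: 54.16
  Row 6: 282.67
Sum = 338.06 + 281.13 + 414.0 + 478.75 + 54.16 + 282.67 = 1848.77

ANSWER: 1848.77


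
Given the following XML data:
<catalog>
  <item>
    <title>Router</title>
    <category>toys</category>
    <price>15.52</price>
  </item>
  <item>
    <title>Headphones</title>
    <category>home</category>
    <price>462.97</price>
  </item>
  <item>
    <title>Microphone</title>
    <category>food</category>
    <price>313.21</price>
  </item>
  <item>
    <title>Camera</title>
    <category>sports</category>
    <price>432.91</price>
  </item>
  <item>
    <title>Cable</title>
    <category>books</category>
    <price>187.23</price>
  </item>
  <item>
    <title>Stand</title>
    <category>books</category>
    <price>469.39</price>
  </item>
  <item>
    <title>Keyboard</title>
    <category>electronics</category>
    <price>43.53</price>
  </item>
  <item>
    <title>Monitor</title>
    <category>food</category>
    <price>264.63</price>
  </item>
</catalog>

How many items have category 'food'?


Scanning <item> elements for <category>food</category>:
  Item 3: Microphone -> MATCH
  Item 8: Monitor -> MATCH
Count: 2

ANSWER: 2


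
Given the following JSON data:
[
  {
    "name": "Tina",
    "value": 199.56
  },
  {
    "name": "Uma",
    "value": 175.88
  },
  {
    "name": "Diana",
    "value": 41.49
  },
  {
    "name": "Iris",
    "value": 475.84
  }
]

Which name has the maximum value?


Comparing values:
  Tina: 199.56
  Uma: 175.88
  Diana: 41.49
  Iris: 475.84
Maximum: Iris (475.84)

ANSWER: Iris


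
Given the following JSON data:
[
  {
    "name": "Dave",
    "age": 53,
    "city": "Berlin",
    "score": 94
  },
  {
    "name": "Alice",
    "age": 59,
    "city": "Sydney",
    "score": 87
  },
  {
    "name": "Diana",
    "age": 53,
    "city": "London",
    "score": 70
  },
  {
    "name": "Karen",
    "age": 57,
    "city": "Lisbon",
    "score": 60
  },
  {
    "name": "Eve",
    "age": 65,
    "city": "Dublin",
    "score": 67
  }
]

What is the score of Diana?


Looking up record where name = Diana
Record index: 2
Field 'score' = 70

ANSWER: 70


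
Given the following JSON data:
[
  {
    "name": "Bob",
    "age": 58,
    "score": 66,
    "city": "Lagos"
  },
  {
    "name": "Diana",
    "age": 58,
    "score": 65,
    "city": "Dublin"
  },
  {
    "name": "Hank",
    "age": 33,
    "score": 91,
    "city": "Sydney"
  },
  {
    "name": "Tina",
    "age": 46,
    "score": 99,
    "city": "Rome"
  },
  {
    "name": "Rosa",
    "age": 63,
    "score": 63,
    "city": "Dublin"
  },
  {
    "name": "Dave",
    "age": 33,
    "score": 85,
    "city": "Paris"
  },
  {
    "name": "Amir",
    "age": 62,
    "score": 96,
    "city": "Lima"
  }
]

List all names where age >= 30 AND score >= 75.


Checking both conditions:
  Bob (age=58, score=66) -> no
  Diana (age=58, score=65) -> no
  Hank (age=33, score=91) -> YES
  Tina (age=46, score=99) -> YES
  Rosa (age=63, score=63) -> no
  Dave (age=33, score=85) -> YES
  Amir (age=62, score=96) -> YES


ANSWER: Hank, Tina, Dave, Amir


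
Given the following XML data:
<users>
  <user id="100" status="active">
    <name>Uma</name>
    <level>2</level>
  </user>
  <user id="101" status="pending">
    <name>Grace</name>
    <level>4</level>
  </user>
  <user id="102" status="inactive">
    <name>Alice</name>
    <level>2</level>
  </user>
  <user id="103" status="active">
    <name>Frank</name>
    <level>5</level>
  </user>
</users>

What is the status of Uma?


Finding user with name = Uma
user id="100" status="active"

ANSWER: active


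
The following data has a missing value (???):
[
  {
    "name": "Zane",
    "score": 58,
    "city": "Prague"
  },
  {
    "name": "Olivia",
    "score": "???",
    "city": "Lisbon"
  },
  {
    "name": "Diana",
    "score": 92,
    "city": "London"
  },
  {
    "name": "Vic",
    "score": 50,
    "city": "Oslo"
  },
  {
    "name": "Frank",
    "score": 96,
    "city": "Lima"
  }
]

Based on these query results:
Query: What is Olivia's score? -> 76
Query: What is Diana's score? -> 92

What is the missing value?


The missing value is Olivia's score
From query: Olivia's score = 76

ANSWER: 76


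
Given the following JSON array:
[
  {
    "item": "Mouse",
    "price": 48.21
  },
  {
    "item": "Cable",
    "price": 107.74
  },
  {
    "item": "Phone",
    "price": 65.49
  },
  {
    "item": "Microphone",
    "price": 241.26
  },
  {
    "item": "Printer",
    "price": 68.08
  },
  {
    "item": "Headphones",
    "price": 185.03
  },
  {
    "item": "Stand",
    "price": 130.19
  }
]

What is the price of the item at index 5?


Array index 5 -> Headphones
price = 185.03

ANSWER: 185.03


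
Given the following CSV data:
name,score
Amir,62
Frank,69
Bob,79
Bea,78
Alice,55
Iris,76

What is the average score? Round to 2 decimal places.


Scores: 62, 69, 79, 78, 55, 76
Sum = 419
Count = 6
Average = 419 / 6 = 69.83

ANSWER: 69.83


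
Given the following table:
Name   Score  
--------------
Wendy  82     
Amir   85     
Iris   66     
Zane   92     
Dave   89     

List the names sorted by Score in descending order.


Sorting by Score (descending):
  Zane: 92
  Dave: 89
  Amir: 85
  Wendy: 82
  Iris: 66


ANSWER: Zane, Dave, Amir, Wendy, Iris


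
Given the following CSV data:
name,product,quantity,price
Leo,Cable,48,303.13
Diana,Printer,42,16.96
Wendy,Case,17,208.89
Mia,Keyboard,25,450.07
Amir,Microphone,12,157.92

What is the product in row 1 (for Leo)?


Row 1: Leo
Column 'product' = Cable

ANSWER: Cable


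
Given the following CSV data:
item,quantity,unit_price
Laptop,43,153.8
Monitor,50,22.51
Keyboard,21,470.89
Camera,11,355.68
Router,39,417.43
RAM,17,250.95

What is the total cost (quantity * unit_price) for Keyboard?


Row: Keyboard
quantity = 21
unit_price = 470.89
total = 21 * 470.89 = 9888.69

ANSWER: 9888.69


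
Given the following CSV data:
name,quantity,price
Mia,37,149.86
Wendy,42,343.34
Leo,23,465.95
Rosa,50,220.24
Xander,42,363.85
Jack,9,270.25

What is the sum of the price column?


Values in 'price' column:
  Row 1: 149.86
  Row 2: 343.34
  Row 3: 465.95
  Row 4: 220.24
  Row 5: 363.85
  Row 6: 270.25
Sum = 149.86 + 343.34 + 465.95 + 220.24 + 363.85 + 270.25 = 1813.49

ANSWER: 1813.49
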